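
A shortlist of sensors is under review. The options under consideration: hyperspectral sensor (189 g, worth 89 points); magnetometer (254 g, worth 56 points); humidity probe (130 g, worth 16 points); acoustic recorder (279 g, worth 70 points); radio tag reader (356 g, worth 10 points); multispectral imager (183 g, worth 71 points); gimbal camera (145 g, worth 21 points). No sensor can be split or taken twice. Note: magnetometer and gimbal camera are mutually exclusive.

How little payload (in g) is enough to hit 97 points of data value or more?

319

Need the lightest bundle worth ≥ 97.
Taking hyperspectral sensor + humidity probe gives 105 (≥ 97) for 319 g.
Below 319 g the best achievable stays under 97.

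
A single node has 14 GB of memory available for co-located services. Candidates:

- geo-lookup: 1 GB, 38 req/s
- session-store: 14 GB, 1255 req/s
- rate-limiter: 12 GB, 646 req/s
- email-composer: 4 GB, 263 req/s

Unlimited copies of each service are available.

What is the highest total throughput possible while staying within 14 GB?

1255

Best packing: session-store — 14 GB, 1255 total.
Nothing else within 14 GB beats 1255.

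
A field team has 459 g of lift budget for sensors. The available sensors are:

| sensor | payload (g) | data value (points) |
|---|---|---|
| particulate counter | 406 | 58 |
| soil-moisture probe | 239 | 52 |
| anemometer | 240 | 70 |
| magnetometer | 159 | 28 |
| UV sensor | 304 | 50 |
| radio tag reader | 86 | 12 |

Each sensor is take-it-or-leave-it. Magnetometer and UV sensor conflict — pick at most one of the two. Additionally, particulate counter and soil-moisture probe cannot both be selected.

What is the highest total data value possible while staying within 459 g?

Density check — anemometer 0.29, soil-moisture probe 0.22, magnetometer 0.18, UV sensor 0.16 are the best per g.
Best packing: anemometer + magnetometer — 399 g, 98 total.

98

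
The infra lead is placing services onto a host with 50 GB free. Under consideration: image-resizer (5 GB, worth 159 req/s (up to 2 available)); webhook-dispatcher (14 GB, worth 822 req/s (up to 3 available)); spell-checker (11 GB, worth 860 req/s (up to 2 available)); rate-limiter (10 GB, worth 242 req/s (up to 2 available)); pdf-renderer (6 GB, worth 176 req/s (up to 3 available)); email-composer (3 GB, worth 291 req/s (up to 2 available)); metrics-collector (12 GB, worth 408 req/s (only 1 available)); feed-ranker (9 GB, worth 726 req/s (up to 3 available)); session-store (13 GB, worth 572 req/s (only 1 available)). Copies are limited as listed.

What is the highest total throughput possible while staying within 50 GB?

3898

A density-first pass picks image-resizer + spell-checker + 2×email-composer + 3×feed-ranker — 3779 at 49 GB.
The 11 GB tied up in image-resizer and 2×email-composer is better spent on spell-checker — total rises to 3898 (49 GB).
No other feasible combination exceeds 3898.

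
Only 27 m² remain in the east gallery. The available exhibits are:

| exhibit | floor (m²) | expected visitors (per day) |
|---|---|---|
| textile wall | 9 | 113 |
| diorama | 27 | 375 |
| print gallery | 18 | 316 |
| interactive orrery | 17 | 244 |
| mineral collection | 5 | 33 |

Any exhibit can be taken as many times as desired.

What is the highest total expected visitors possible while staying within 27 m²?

429

Taking textile wall + print gallery: 27 m² used, 429 in expected visitors.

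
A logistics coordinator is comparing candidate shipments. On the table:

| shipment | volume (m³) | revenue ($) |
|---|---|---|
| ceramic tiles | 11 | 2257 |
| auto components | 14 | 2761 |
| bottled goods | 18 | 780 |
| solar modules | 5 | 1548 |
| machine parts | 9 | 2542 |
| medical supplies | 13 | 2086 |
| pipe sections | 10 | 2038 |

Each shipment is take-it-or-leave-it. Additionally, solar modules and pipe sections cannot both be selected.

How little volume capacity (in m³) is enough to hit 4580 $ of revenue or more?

19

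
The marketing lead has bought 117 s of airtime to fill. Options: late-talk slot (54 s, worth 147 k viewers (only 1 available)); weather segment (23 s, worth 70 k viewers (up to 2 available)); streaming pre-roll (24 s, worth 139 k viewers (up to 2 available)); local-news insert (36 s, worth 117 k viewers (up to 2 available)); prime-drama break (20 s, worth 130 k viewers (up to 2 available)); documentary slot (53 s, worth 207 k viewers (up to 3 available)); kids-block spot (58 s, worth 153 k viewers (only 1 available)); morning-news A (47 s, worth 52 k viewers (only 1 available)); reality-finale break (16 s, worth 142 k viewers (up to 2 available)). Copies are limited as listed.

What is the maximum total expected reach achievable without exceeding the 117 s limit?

Greedy by ratio would take streaming pre-roll + 2×prime-drama break + 2×reality-finale break: 96 s used, total 683.
Replace prime-drama break with streaming pre-roll: the trade gains 9 net, giving 692 at 100 s.

692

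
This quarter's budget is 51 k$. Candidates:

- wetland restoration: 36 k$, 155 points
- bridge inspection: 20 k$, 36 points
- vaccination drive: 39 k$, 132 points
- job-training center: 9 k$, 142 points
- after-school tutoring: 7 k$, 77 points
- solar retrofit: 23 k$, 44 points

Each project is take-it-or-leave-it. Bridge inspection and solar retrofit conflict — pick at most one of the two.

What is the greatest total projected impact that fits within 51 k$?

The ratio heuristic lands on job-training center + after-school tutoring + solar retrofit (263) but leaves 12 k$ idle.
Dropping after-school tutoring and solar retrofit frees 30 k$; slotting in wetland restoration (36 k$) lifts the total to 297 at 45 k$.
No other feasible combination exceeds 297.

297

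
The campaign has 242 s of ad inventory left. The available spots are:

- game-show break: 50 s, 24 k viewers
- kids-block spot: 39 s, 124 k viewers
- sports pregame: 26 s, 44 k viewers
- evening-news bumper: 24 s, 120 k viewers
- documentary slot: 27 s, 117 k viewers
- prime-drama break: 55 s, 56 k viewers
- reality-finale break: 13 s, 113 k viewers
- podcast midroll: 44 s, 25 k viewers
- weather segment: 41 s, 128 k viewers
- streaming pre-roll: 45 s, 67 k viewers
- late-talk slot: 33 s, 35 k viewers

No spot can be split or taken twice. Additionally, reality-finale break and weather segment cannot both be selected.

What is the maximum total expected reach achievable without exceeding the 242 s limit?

641

Taking kids-block spot + sports pregame + evening-news bumper + documentary slot + prime-drama break + reality-finale break + streaming pre-roll: 229 s used, 641 in expected reach.
That's the maximum — no feasible swap from here does better than 641.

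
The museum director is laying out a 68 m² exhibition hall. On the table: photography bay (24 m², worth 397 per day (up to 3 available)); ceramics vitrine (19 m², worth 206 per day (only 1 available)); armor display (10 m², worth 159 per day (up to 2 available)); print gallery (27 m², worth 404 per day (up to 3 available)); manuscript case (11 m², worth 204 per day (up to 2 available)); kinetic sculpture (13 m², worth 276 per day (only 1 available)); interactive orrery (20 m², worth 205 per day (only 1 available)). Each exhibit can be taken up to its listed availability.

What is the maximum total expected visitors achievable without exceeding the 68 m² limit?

A density-first pass picks photography bay + 2×manuscript case + kinetic sculpture — 1081 at 59 m².
Dropping manuscript case frees 11 m²; slotting in 2×armor display (20 m²) lifts the total to 1195 at 68 m².
No other feasible combination exceeds 1195.

1195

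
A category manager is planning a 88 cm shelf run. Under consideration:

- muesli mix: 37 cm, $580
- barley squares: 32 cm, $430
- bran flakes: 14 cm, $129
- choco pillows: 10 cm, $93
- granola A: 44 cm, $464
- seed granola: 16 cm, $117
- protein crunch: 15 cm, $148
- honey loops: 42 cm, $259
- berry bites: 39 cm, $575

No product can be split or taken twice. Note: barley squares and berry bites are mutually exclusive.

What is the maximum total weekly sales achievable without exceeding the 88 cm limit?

By weekly sales per cm: muesli mix 15.68, berry bites 14.74, barley squares 13.44 lead.
Best packing: muesli mix + choco pillows + berry bites — 86 cm, 1248 total.
Nothing else feasible within 88 cm beats 1248.

1248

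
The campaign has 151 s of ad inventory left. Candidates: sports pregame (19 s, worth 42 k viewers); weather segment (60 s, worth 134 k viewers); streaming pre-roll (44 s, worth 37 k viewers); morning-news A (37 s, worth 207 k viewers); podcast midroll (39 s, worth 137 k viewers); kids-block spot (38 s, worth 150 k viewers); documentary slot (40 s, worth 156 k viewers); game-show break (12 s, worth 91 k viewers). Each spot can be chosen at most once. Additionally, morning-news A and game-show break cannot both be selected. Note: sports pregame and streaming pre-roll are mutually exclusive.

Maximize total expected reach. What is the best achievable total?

Ranking by ratio (expected reach/s): game-show break 7.58, morning-news A 5.59, kids-block spot 3.95.
Taking sports pregame + podcast midroll + kids-block spot + documentary slot + game-show break: 148 s used, 576 in expected reach.
Runner-up sports pregame + morning-news A + kids-block spot + documentary slot tops out at 555.

576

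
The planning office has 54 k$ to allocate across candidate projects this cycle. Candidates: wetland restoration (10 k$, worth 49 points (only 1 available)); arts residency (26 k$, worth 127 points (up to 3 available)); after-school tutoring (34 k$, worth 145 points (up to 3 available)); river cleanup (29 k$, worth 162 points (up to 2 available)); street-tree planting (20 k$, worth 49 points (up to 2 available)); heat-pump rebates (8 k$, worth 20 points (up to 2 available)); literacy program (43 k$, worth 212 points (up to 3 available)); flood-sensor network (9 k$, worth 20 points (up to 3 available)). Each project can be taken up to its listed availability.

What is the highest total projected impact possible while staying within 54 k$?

Density check — river cleanup 5.59, literacy program 4.93, wetland restoration 4.90 are the best per k$.
Greedy by ratio would take wetland restoration + river cleanup + heat-pump rebates: 47 k$ used, total 231.
Replace river cleanup and heat-pump rebates with literacy program: the trade gains 30 net, giving 261 at 53 k$.
The spare 1 k$ is too small for any remaining project, and no exchange beats 261.

261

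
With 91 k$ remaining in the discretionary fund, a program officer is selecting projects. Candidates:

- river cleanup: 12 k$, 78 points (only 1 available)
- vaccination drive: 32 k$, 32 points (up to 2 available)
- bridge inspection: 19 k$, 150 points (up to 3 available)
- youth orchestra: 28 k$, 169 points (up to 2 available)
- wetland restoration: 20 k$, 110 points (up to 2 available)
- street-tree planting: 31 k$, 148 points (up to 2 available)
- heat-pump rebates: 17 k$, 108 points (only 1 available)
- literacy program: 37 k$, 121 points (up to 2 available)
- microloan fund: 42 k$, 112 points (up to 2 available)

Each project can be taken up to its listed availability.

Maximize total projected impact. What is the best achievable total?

638

Taking the top-ratio projects first gives river cleanup + 3×bridge inspection + heat-pump rebates for 636 (86 k$).
Dropping heat-pump rebates frees 17 k$; slotting in wetland restoration (20 k$) lifts the total to 638 at 89 k$.
The spare 2 k$ is too small for any remaining project, and no exchange beats 638.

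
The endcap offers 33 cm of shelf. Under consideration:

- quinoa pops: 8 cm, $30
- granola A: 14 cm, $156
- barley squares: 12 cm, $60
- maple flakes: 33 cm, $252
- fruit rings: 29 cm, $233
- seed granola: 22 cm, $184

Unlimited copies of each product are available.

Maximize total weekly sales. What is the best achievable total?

312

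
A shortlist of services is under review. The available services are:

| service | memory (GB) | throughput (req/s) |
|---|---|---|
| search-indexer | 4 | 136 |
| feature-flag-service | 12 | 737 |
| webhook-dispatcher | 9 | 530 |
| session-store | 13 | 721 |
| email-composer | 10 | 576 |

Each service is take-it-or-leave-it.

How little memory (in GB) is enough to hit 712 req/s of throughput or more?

12

Minimise GB subject to total throughput ≥ 712.
Taking feature-flag-service gives 737 (≥ 712) for 12 GB.
Below 12 GB the best achievable stays under 712.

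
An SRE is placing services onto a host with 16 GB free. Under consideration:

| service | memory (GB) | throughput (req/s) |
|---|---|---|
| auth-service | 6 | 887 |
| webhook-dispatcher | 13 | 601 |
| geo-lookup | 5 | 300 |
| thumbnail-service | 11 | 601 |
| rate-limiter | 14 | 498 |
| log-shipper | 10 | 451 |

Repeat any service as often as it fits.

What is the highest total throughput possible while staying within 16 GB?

Density check — auth-service 147.83, geo-lookup 60.00, thumbnail-service 54.64 are the best per GB.
Best packing: 2×auth-service — 12 GB, 1774 total.
That's the maximum — no swap from here does better than 1774.

1774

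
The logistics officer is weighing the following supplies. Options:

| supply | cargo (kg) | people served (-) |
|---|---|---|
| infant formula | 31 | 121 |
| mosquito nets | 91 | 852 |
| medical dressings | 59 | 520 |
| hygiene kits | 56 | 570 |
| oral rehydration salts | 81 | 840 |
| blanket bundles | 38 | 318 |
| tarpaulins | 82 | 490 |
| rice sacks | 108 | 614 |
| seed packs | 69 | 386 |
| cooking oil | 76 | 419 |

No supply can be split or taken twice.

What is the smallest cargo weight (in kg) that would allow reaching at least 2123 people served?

228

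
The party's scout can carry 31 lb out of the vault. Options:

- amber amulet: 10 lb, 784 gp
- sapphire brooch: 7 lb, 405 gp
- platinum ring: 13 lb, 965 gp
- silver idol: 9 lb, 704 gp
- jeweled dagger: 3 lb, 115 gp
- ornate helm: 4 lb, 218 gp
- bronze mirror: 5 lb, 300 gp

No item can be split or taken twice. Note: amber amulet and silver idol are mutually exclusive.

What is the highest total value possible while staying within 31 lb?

By value per lb: amber amulet 78.40, silver idol 78.22, platinum ring 74.23, bronze mirror 60.00 lead.
Best packing: platinum ring + silver idol + ornate helm + bronze mirror — 31 lb, 2187 total.
Runner-up amber amulet + platinum ring + jeweled dagger + bronze mirror tops out at 2164.

2187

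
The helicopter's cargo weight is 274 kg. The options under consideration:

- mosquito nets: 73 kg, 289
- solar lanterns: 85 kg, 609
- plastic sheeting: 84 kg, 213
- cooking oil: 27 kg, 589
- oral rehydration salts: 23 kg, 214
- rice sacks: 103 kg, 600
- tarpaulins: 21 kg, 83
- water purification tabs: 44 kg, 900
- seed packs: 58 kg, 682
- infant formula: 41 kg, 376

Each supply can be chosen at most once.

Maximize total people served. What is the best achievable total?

Density check — cooking oil 21.81, water purification tabs 20.45, seed packs 11.76 are the best per kg.
Taking the top-ratio supplies first gives mosquito nets + cooking oil + oral rehydration salts + water purification tabs + seed packs + infant formula for 3050 (266 kg).
The 96 kg tied up in mosquito nets and oral rehydration salts is better spent on solar lanterns — total rises to 3156 (255 kg).
The spare 19 kg is too small for any remaining supply, and no exchange beats 3156.

3156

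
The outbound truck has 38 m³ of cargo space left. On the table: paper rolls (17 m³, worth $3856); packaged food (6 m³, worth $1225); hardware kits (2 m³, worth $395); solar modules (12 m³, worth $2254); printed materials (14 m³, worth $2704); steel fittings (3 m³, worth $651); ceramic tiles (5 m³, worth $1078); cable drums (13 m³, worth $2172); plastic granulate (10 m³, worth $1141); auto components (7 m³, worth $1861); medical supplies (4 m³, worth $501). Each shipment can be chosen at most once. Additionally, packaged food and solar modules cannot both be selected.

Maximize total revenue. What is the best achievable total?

The ratio ordering already packs tightly: paper rolls + packaged food + steel fittings + ceramic tiles + auto components, 38 m³, 8671.

8671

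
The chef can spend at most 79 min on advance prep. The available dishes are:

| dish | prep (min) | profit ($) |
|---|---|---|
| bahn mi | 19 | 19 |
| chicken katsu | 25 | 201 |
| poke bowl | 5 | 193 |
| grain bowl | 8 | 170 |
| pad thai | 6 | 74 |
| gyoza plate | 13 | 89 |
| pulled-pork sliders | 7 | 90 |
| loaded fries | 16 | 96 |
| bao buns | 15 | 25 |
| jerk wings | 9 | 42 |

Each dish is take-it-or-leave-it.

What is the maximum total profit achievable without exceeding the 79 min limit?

866

Filling by ratio: chicken katsu + poke bowl + grain bowl + pad thai + gyoza plate + pulled-pork sliders + jerk wings for 859, with 6 min left unused.
Dropping gyoza plate frees 13 min; slotting in loaded fries (16 min) lifts the total to 866 at 76 min.
Runner-up chicken katsu + poke bowl + grain bowl + pad thai + gyoza plate + pulled-pork sliders + jerk wings tops out at 859.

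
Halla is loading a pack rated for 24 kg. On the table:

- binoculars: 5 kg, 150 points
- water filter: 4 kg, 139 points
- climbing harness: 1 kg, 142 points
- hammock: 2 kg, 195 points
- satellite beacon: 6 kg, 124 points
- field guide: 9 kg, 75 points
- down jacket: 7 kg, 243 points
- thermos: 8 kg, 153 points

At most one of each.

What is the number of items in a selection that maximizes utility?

5

The maximum utility within 24 kg is 883.
binoculars + climbing harness + hammock + down jacket + thermos hits 883 at 23 kg.
All optima have 5 items.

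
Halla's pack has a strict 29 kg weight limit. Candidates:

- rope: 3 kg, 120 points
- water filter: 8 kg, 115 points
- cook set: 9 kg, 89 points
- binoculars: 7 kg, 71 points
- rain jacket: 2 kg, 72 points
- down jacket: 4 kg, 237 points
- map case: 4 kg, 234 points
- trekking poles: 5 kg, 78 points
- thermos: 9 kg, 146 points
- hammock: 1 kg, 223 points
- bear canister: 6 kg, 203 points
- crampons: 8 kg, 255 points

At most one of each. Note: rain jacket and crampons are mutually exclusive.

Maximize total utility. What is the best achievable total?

Best packing: rope + down jacket + map case + hammock + bear canister + crampons — 26 kg, 1272 total.
Every other selection either busts 29 kg or breaks a pairing rule or fails to beat 1272.

1272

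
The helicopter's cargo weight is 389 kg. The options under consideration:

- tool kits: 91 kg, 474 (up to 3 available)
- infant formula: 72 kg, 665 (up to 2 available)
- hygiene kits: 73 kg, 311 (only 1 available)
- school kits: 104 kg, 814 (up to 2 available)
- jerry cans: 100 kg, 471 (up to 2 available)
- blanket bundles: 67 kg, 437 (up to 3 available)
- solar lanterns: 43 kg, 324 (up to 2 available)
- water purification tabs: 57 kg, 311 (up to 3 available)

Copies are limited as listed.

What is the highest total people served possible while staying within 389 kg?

3018

Greedy by ratio would take 2×infant formula + 2×school kits: 352 kg used, total 2958.
Dropping school kits frees 104 kg; slotting in 2×blanket bundles (134 kg) lifts the total to 3018 at 382 kg.
The spare 7 kg is too small for any remaining supply, and no exchange beats 3018.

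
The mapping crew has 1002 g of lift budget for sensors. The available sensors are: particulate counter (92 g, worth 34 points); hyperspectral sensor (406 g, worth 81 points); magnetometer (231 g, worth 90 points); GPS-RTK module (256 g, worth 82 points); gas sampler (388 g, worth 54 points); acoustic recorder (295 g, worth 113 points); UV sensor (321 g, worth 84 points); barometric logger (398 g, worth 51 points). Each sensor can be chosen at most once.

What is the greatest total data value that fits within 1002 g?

321

By data value per g: magnetometer 0.39, acoustic recorder 0.38, particulate counter 0.37 lead.
The ratio heuristic lands on particulate counter + magnetometer + GPS-RTK module + acoustic recorder (319) but leaves 128 g idle.
Replace GPS-RTK module with UV sensor: the trade gains 2 net, giving 321 at 939 g.
The closest alternative, particulate counter + magnetometer + GPS-RTK module + acoustic recorder, reaches only 319.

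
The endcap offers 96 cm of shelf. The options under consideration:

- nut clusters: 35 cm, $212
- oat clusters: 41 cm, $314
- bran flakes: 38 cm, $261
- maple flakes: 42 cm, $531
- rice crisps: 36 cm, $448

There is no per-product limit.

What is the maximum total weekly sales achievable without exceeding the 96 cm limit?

1062

Best packing: 2×maple flakes — 84 cm, 1062 total.
No other feasible combination exceeds 1062.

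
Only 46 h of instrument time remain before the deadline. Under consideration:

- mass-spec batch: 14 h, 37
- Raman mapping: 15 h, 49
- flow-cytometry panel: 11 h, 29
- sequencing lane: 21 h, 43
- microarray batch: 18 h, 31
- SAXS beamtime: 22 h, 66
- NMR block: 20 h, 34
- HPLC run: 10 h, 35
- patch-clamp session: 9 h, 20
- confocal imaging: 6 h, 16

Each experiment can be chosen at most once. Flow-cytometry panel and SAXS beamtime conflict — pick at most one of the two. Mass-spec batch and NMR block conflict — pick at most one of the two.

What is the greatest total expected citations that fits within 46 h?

By expected citations per h: HPLC run 3.50, Raman mapping 3.27, SAXS beamtime 3.00 lead.
Filling by ratio: mass-spec batch + Raman mapping + HPLC run + confocal imaging for 137, with 1 h left unused.
The 21 h tied up in Raman mapping and confocal imaging is better spent on SAXS beamtime — total rises to 138 (46 h).
An exhaustive check of the 1024 subsets confirms 138.

138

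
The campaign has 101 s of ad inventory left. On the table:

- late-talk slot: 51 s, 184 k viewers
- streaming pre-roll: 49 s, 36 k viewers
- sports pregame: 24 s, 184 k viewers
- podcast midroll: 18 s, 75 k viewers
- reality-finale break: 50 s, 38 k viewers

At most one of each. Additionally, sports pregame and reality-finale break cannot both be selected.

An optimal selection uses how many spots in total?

Best achievable expected reach is 443.
late-talk slot + sports pregame + podcast midroll hits 443 at 93 s.
Any selection reaching 443 contains exactly 3 spots.

3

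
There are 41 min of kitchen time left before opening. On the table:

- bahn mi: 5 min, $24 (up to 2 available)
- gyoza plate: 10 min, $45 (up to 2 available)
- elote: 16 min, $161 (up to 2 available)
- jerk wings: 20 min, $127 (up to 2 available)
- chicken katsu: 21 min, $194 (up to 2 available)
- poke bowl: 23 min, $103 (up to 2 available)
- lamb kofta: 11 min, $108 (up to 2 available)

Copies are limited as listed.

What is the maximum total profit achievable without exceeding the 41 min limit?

By profit per min: elote 10.06, lamb kofta 9.82, chicken katsu 9.24 lead.
Greedy by ratio would take bahn mi + 2×elote: 37 min used, total 346.
Dropping bahn mi and elote frees 21 min; slotting in 2×lamb kofta (22 min) lifts the total to 377 at 38 min.
That's the maximum — no swap from here does better than 377.

377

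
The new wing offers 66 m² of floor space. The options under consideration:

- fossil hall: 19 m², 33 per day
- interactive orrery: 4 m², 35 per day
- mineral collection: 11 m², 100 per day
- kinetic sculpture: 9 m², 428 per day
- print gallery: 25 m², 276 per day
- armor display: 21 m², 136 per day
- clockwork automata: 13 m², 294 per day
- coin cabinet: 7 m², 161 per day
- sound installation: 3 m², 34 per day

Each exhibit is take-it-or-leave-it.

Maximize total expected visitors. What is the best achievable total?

1259

Taking the top-ratio exhibits first gives interactive orrery + kinetic sculpture + print gallery + clockwork automata + coin cabinet + sound installation for 1228 (61 m²).
Dropping interactive orrery and sound installation frees 7 m²; slotting in mineral collection (11 m²) lifts the total to 1259 at 65 m².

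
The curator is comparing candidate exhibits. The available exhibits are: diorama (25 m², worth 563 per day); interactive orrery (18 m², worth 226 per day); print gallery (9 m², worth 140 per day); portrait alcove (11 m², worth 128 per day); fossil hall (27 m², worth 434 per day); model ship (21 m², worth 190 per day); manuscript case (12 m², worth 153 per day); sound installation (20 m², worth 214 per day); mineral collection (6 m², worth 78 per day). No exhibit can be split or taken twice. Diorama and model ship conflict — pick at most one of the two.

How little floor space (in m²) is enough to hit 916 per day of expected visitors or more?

52

Look for the lowest-floor combination reaching 916.
Taking diorama + interactive orrery + print gallery gives 929 (≥ 916) for 52 m².
No combination under 52 m² hits 916.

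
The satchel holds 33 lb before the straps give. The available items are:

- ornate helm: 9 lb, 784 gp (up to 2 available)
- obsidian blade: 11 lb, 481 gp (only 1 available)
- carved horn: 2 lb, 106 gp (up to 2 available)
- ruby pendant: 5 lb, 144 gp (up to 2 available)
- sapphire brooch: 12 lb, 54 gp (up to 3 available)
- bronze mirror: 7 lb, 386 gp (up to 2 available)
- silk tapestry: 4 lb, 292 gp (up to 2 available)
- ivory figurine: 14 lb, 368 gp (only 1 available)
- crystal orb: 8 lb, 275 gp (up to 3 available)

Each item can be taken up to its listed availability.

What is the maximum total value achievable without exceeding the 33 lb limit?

2538

Density check — ornate helm 87.11, silk tapestry 73.00, bronze mirror 55.14 are the best per lb.
The ratio ordering already packs tightly: 2×ornate helm + bronze mirror + 2×silk tapestry, 33 lb, 2538.
That's the maximum — no swap from here does better than 2538.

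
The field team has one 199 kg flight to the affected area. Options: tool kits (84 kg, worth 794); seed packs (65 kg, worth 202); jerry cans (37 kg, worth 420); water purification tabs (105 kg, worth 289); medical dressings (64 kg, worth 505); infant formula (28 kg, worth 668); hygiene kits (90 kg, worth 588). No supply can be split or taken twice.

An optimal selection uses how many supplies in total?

3

Optimal total is 1967.
For example tool kits + medical dressings + infant formula achieves it, using 176 kg.
Every optimal selection uses 3 supplies.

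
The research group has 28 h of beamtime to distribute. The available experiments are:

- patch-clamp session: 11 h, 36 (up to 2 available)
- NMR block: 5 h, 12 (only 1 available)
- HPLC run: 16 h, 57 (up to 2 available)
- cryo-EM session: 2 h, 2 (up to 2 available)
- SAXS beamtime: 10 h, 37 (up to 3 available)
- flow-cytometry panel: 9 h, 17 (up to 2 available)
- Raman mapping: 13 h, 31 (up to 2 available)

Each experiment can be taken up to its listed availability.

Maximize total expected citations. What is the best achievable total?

96

The ratio heuristic lands on NMR block + cryo-EM session + 2×SAXS beamtime (88) but leaves 1 h idle.
Dropping NMR block and SAXS beamtime frees 15 h; slotting in HPLC run (16 h) lifts the total to 96 at 28 h.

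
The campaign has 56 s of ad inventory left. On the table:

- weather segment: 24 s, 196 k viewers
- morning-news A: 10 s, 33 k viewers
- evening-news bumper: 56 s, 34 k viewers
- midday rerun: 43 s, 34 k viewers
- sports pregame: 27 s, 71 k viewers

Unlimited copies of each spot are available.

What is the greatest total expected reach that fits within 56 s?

Taking 2×weather segment: 48 s used, 392 in expected reach.
No other feasible combination exceeds 392.

392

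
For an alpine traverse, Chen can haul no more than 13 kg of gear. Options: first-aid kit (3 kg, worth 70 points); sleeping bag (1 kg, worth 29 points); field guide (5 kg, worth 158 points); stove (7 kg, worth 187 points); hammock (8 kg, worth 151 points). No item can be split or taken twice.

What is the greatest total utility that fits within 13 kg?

374

By utility per kg: field guide 31.60, sleeping bag 29.00, stove 26.71, first-aid kit 23.33 lead.
Best packing: sleeping bag + field guide + stove — 13 kg, 374 total.
No other feasible combination exceeds 374.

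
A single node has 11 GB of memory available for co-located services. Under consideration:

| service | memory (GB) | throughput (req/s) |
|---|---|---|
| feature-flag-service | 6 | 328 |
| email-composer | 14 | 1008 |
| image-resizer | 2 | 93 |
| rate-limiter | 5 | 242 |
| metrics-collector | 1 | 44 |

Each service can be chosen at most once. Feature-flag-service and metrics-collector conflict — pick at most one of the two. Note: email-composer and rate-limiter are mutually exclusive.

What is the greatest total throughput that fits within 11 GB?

570

By throughput per GB: email-composer 72.00, feature-flag-service 54.67, rate-limiter 48.40 lead.
Taking feature-flag-service + rate-limiter: 11 GB used, 570 in throughput.
The closest alternative, feature-flag-service + image-resizer, reaches only 421.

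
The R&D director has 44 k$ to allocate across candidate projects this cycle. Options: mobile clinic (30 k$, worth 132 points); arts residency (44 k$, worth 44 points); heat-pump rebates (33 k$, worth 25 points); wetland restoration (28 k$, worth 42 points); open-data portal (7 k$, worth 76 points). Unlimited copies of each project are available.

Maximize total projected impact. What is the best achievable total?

456

6×open-data portal uses 42 of the 44 k$ and totals 456.
The spare 2 k$ is too small for any remaining project, and no exchange beats 456.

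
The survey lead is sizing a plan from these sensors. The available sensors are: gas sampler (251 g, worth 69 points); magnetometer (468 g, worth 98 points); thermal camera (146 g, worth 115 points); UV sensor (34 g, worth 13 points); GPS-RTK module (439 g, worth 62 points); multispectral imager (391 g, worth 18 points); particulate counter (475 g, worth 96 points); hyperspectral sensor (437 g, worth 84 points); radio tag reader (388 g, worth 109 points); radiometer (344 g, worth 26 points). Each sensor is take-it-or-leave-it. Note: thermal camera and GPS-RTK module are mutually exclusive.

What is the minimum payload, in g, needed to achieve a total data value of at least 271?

Need the lightest bundle worth ≥ 271.
gas sampler + thermal camera + radio tag reader reaches 293 using 785 g.
No combination under 785 g hits 271.

785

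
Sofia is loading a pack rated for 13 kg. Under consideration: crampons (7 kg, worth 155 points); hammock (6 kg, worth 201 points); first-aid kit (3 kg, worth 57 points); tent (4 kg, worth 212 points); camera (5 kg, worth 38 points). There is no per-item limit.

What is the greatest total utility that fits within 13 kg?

Best packing: 3×tent — 12 kg, 636 total.
Nothing else within 13 kg beats 636.

636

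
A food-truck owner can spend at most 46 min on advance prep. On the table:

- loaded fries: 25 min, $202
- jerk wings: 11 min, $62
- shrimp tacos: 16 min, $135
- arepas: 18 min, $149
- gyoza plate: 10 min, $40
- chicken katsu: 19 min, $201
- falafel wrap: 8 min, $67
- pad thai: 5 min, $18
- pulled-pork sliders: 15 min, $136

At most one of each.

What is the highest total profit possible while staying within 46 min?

By profit per min: chicken katsu 10.58, pulled-pork sliders 9.07, shrimp tacos 8.44 lead.
The ratio heuristic lands on chicken katsu + falafel wrap + pulled-pork sliders (404) but leaves 4 min idle.
Replace pulled-pork sliders with arepas: the trade gains 13 net, giving 417 at 45 min.
The closest alternative, chicken katsu + falafel wrap + pulled-pork sliders, reaches only 404.

417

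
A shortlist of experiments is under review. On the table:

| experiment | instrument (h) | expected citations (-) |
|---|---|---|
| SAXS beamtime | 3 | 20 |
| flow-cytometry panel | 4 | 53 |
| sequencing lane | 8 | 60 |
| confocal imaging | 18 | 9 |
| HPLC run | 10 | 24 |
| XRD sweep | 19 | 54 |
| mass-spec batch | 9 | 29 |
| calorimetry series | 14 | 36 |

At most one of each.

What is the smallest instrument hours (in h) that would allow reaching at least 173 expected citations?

34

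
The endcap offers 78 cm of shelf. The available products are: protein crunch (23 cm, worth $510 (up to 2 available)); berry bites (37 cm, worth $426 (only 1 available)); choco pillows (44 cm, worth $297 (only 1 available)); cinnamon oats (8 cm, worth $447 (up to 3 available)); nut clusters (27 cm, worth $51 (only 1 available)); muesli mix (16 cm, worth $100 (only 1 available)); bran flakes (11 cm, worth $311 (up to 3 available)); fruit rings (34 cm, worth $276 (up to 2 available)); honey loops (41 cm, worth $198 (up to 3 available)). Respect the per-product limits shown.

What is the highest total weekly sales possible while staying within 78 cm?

2473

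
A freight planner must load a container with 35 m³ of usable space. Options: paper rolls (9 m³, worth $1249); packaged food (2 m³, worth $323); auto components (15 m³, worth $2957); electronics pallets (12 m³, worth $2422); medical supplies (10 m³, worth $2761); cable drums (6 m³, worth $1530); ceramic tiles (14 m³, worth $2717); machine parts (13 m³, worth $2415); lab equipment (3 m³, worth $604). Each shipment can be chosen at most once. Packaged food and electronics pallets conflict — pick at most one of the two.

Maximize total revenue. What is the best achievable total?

Ranking by ratio (revenue/m³): medical supplies 276.10, cable drums 255.00, electronics pallets 201.83, lab equipment 201.33.
Best packing: packaged food + medical supplies + cable drums + ceramic tiles + lab equipment — 35 m³, 7935 total.
The closest alternative, auto components + medical supplies + cable drums + lab equipment, reaches only 7852.

7935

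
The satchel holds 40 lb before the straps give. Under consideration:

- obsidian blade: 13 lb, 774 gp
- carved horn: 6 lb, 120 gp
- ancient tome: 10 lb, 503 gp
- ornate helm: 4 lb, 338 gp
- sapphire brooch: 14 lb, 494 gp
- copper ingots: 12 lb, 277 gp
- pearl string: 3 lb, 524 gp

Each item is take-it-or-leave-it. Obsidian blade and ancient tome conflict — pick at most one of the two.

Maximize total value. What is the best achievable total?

2250

Density check — pearl string 174.67, ornate helm 84.50, obsidian blade 59.54, ancient tome 50.30 are the best per lb.
Obsidian blade + carved horn + ornate helm + sapphire brooch + pearl string uses 40 of the 40 lb and totals 2250.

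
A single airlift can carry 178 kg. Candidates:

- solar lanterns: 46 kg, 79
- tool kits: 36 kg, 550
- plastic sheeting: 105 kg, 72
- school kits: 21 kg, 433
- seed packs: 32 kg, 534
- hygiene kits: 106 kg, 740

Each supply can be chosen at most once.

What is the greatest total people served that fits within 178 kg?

A density-first pass picks solar lanterns + tool kits + school kits + seed packs — 1596 at 135 kg.
Dropping solar lanterns and school kits frees 67 kg; slotting in hygiene kits (106 kg) lifts the total to 1824 at 174 kg.
No other feasible combination exceeds 1824.

1824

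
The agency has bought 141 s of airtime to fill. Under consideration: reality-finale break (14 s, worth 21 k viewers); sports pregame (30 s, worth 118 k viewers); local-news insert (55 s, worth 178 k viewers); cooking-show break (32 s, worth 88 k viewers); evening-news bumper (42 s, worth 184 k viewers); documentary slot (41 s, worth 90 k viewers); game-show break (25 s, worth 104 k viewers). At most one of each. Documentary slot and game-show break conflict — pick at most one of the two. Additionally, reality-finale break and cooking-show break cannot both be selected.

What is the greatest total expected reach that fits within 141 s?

By expected reach per s: evening-news bumper 4.38, game-show break 4.16, sports pregame 3.93, local-news insert 3.24 lead.
Greedy by ratio would take sports pregame + cooking-show break + evening-news bumper + game-show break: 129 s used, total 494.
Replace cooking-show break and game-show break with reality-finale break + local-news insert: the trade gains 7 net, giving 501 at 141 s.
Nothing else feasible within 141 s beats 501.

501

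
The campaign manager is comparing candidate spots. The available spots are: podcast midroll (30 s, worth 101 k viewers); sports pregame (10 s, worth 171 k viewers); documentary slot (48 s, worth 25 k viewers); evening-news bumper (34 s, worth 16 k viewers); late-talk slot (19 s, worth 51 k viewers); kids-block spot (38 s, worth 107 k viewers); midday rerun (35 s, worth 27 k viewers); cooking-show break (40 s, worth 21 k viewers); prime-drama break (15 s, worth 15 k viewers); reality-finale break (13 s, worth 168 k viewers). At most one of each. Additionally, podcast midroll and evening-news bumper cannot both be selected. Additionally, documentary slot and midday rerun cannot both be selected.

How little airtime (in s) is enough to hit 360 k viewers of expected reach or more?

42

Need the lightest bundle worth ≥ 360.
sports pregame + late-talk slot + reality-finale break: 390 expected reach at 42 s.
Below 42 s the best achievable stays under 360.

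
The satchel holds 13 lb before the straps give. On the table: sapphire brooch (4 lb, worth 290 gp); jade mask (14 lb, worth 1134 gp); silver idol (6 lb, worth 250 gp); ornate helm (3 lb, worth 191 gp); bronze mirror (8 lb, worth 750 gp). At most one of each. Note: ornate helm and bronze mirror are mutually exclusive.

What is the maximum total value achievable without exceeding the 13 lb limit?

The ratio ordering already packs tightly: sapphire brooch + bronze mirror, 12 lb, 1040.
Runner-up bronze mirror tops out at 750.

1040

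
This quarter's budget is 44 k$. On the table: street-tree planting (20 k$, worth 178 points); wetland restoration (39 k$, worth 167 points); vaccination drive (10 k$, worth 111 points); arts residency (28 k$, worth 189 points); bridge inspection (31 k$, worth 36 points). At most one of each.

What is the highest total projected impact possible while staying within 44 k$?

By projected impact per k$: vaccination drive 11.10, street-tree planting 8.90, arts residency 6.75 lead.
A density-first pass picks street-tree planting + vaccination drive — 289 at 30 k$.
Dropping street-tree planting frees 20 k$; slotting in arts residency (28 k$) lifts the total to 300 at 38 k$.
Runner-up street-tree planting + vaccination drive tops out at 289.

300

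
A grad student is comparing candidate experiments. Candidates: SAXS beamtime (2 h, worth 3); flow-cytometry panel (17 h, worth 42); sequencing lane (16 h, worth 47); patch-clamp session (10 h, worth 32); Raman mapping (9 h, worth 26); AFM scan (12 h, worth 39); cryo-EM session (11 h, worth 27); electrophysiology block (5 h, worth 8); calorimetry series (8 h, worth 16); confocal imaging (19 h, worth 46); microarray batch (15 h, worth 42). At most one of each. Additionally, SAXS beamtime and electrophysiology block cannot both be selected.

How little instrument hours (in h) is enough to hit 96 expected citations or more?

Look for the lowest-instrument combination reaching 96.
patch-clamp session + Raman mapping + AFM scan: 97 expected citations at 31 h.
No combination under 31 h hits 96.

31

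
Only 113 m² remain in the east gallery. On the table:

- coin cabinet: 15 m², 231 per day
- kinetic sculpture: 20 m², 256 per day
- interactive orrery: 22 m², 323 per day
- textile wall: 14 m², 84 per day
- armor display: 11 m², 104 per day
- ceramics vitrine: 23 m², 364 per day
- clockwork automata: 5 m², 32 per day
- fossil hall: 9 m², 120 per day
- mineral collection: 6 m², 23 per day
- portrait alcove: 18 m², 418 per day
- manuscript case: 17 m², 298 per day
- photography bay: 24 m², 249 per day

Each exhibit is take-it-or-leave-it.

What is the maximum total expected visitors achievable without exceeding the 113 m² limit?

1791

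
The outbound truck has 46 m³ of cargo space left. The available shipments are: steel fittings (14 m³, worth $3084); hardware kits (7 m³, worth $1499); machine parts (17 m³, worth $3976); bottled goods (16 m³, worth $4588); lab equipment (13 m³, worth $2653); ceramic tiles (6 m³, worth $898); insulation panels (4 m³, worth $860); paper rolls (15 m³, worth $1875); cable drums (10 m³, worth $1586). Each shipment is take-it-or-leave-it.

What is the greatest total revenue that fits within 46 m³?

11217

By revenue per m³: bottled goods 286.75, machine parts 233.88, steel fittings 220.29, insulation panels 215.00 lead.
Filling by ratio: hardware kits + machine parts + bottled goods + insulation panels for 10923, with 2 m³ left unused.
The 11 m³ tied up in hardware kits and insulation panels is better spent on lab equipment — total rises to 11217 (46 m³).
No other feasible combination exceeds 11217.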